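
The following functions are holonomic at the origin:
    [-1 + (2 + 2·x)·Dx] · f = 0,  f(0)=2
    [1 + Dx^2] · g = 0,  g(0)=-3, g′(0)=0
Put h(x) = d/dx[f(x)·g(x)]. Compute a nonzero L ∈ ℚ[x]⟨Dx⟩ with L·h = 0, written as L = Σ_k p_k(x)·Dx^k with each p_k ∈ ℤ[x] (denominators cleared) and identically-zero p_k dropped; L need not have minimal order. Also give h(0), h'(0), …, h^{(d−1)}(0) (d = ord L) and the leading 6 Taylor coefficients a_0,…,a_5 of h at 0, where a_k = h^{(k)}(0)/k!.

L = (53 + 144·x + 136·x^2 + 64·x^3 + 16·x^4) + (-4 - 36·x - 48·x^2 - 16·x^3)·Dx + (28 + 88·x + 108·x^2 + 64·x^3 + 16·x^4)·Dx^2  (order 2).
h: a_k = -3, 15/2, 27/8, -25/16, -65/128, 349/1280, …
ICs: h(0) = -3, h′(0) = 15/2.

f: a_k = 2, 1, -1/4, 1/8, -5/64, 7/128, …
g: a_k = -3, 0, 3/2, 0, -1/8, 0, …
Product ⇒ symmetric product L₀, ord ≤ 2.
h=h₀': d/dx-closure on L₀ ⇒ L.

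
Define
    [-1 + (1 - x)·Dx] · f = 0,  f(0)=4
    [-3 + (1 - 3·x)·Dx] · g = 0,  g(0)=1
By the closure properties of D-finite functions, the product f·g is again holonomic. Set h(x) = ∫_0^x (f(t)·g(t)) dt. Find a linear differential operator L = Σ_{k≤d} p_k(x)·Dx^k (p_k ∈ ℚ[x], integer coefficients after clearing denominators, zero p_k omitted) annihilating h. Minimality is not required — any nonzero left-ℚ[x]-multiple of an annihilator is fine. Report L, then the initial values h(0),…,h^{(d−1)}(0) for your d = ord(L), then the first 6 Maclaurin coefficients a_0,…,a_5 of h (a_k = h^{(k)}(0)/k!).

f: a_k = 4, 4, 4, 4, 4, 4, …
g: a_k = 1, 3, 9, 27, 81, 243, …
Product ⇒ symmetric product L₀, ord ≤ 1.
h=∫₀ˣh₀: take L = L₀·Dx.
L = (-4 + 6·x)·Dx + (1 - 4·x + 3·x^2)·Dx^2  (order 2).
h: a_k = 0, 4, 8, 52/3, 40, 484/5, …
ICs: h(0) = 0, h′(0) = 4.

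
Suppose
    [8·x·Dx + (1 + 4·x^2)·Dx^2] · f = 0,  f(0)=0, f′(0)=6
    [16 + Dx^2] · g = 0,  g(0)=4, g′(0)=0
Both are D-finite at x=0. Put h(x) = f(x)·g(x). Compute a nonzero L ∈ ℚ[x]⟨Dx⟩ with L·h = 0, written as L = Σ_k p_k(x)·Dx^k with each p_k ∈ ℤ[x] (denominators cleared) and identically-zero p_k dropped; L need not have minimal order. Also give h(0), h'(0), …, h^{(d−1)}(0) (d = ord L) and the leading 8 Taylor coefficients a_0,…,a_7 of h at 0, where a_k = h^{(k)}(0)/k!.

f: a_k = 0, 6, 0, -8, 0, 96/5, 0, -384/7, …
g: a_k = 4, 0, -32, 0, 128/3, 0, -1024/45, 0, …
L₀ := L_f ⊗_s L_g (sym. prod.), ord ≤ 4.
L = (2560 + 29696·x^2 + 118784·x^4 + 262144·x^6 + 262144·x^8) + (1536·x + 14336·x^3 + 49152·x^5 + 65536·x^7)·Dx + (240 + 3008·x^2 + 13824·x^4 + 32768·x^6 + 32768·x^8)·Dx^2 + (96·x + 896·x^3 + 3072·x^5 + 4096·x^7)·Dx^3 + (5 + 72·x^2 + 400·x^4 + 1024·x^6 + 1024·x^8)·Dx^4  (order 4).
h: a_k = 0, 24, 0, -224, 0, 2944/5, 0, -137728/105, …
ICs: h(0) = 0, h′(0) = 24, h′′(0) = 0, h′′′(0) = -1344.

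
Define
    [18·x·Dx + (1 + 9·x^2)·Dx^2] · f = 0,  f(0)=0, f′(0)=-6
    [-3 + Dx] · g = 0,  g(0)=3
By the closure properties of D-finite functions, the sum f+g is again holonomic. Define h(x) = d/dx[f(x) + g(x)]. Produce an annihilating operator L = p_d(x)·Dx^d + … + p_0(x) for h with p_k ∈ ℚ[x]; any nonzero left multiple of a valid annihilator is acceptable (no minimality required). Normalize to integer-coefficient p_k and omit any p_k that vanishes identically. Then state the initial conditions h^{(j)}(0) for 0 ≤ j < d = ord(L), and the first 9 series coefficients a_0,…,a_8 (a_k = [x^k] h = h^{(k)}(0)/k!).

f: a_k = 0, -6, 0, 18, 0, -486/5, 0, 4374/7, 0, …
g: a_k = 3, 9, 27/2, 27/2, 81/8, 243/40, 243/80, 729/560, 2187/4480, …
h₀=f+g: left-lcm gives L₀, ord ≤ 3.
h=h₀': d/dx-closure on L₀ ⇒ L.
L = (18 - 108·x - 162·x^2) + (-9 + 27·x + 27·x^2 - 81·x^3)·Dx + (1 + 3·x + 9·x^2 + 27·x^3)·Dx^2  (order 2).
h: a_k = 3, 27, 189/2, 81/2, -3645/8, 729/40, 350649/80, 2187/560, -176353119/4480, …
ICs: h(0) = 3, h′(0) = 27.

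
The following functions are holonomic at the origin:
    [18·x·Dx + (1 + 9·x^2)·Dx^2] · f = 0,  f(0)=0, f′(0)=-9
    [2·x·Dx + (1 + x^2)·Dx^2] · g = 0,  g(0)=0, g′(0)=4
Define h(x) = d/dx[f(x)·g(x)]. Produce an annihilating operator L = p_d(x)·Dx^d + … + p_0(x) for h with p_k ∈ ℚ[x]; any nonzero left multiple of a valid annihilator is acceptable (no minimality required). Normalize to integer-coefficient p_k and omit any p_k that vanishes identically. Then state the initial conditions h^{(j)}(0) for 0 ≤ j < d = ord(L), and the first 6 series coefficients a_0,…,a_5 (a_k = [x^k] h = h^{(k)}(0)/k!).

L = (-216·x - 3600·x^3 - 5184·x^5 + 6480·x^7 + 17496·x^9) + (-40 - 1452·x^2 - 6480·x^4 - 4536·x^6 + 22680·x^8 + 26244·x^10)·Dx + (-80·x - 980·x^3 - 2160·x^5 + 2952·x^7 + 12960·x^9 + 8748·x^11)·Dx^2 + (-1 - 20·x^2 - 109·x^4 + 981·x^8 + 1620·x^10 + 729·x^12)·Dx^3  (order 3).
h: a_k = 0, -72, 0, 480, 0, -18792/5, …
ICs: h(0) = 0, h′(0) = -72, h′′(0) = 0.

f: a_k = 0, -9, 0, 27, 0, -729/5, …
g: a_k = 0, 4, 0, -4/3, 0, 4/5, …
Sym-product of L_f,L_g gives L₀ (≤ ord 4).
h₀' ⇒ L via d/dx closure of L₀.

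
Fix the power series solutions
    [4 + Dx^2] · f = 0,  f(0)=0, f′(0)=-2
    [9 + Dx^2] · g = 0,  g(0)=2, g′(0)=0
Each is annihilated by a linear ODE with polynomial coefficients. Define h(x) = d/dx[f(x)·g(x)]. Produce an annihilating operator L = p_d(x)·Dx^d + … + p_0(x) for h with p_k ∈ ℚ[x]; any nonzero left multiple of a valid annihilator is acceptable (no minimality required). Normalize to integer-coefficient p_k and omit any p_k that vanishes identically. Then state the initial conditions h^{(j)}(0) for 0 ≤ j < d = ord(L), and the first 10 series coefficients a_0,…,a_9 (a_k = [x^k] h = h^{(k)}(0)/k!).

f: a_k = 0, -2, 0, 4/3, 0, -4/15, 0, 8/315, 0, -4/2835, …
g: a_k = 2, 0, -9, 0, 27/4, 0, -81/40, 0, 729/2240, 0, …
Sym-product of L_f,L_g gives L₀ (≤ ord 4).
h=h₀': d/dx-closure on L₀ ⇒ L.
L = 25 + 26·Dx^2 + Dx^4  (order 4).
h: a_k = -4, 0, 62, 0, -781/6, 0, 19531/180, 0, -488281/10080, 0, …
ICs: h(0) = -4, h′(0) = 0, h′′(0) = 124, h′′′(0) = 0.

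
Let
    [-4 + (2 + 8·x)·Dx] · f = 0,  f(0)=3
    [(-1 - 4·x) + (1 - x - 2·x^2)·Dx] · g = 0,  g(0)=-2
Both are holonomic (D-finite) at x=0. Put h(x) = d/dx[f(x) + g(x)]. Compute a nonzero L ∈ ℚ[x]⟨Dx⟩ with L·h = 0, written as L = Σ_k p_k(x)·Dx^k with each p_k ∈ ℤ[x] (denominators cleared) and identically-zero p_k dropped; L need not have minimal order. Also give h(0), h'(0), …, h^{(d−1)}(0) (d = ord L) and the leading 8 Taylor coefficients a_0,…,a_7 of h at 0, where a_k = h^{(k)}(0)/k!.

L = (-66 - 300·x - 720·x^2 - 480·x^3 - 480·x^4) + (-9 - 180·x - 954·x^2 - 1872·x^3 - 1800·x^4 - 1440·x^5)·Dx + (4 + 33·x + 69·x^2 - 28·x^3 - 228·x^4 - 480·x^5 - 320·x^6)·Dx^2  (order 2).
h: a_k = 4, -24, 6, -208, 210, -2028, 4354, -23328, …
ICs: h(0) = 4, h′(0) = -24.

f: a_k = 3, 6, -6, 12, -30, 84, -252, 792, …
g: a_k = -2, -2, -6, -10, -22, -42, -86, -170, …
h₀=f+g: left-lcm gives L₀, ord ≤ 2.
h=h₀': d/dx-closure on L₀ ⇒ L.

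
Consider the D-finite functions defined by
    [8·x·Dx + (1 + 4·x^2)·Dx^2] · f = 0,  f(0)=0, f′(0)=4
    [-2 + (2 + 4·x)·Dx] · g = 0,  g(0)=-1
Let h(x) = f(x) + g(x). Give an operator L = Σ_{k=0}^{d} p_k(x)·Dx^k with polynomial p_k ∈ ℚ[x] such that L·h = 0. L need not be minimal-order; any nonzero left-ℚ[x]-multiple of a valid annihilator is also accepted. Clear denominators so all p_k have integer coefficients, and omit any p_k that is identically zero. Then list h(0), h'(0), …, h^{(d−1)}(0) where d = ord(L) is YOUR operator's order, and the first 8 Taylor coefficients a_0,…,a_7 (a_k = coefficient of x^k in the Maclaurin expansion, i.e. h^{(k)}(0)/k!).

L = (-8 - 40·x + 96·x^2 + 96·x^3)·Dx + (-11 - 32·x + 40·x^2 + 384·x^3 + 336·x^4)·Dx^2 + (-1 + 6·x + 24·x^2 + 48·x^3 + 112·x^4 + 96·x^5)·Dx^3  (order 3).
h: a_k = -1, 3, 1/2, -35/6, 5/8, 477/40, 21/16, -4327/112, …
ICs: h(0) = -1, h′(0) = 3, h′′(0) = 1.

f: a_k = 0, 4, 0, -16/3, 0, 64/5, 0, -256/7, …
g: a_k = -1, -1, 1/2, -1/2, 5/8, -7/8, 21/16, -33/16, …
Weyl lclm of L_f,L_g ⇒ L₀ (ord ≤ 3).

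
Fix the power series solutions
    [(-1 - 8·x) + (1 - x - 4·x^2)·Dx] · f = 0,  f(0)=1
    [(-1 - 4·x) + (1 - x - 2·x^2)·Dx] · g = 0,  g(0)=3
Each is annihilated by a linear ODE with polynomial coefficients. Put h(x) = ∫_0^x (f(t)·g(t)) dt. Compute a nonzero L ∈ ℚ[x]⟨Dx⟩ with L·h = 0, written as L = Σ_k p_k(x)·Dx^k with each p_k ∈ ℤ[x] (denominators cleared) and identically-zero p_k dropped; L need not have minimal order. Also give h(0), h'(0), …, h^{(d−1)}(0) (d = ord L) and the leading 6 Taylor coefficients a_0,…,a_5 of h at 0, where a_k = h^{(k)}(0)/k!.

f: a_k = 1, 1, 5, 9, 29, 65, …
g: a_k = 3, 3, 9, 15, 33, 63, …
Product ⇒ symmetric product L₀, ord ≤ 1.
Integrate: L := L₀·Dx.
L = (-2 - 10·x + 18·x^2 + 32·x^3)·Dx + (1 - 2·x - 5·x^2 + 6·x^3 + 8·x^4)·Dx^2  (order 2).
h: a_k = 0, 3, 3, 9, 33/2, 207/5, …
ICs: h(0) = 0, h′(0) = 3.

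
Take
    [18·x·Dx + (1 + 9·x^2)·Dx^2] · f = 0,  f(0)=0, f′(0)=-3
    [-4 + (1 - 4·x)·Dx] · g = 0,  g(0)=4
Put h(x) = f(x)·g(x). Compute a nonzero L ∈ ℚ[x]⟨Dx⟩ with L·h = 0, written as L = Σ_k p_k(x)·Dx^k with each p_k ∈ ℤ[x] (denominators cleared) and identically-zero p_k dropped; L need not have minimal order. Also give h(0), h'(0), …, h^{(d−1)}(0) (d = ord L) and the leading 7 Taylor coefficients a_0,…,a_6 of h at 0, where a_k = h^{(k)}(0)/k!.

L = 72·x + (8 - 18·x + 144·x^2)·Dx + (-1 + 4·x - 9·x^2 + 36·x^3)·Dx^2  (order 2).
h: a_k = 0, -12, -48, -156, -624, -13452/5, -53808/5, …
ICs: h(0) = 0, h′(0) = -12.

f: a_k = 0, -3, 0, 9, 0, -243/5, 0, …
g: a_k = 4, 16, 64, 256, 1024, 4096, 16384, …
Product ⇒ symmetric product L₀, ord ≤ 2.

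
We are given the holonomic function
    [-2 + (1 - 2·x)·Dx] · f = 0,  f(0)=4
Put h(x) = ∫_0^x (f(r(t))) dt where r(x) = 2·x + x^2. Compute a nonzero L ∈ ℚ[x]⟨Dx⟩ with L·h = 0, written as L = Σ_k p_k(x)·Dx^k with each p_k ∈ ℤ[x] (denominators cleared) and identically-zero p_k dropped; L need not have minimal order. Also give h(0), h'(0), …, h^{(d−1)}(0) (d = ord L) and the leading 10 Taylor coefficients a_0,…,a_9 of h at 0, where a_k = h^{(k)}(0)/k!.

L = (4 + 4·x)·Dx + (-1 + 4·x + 2·x^2)·Dx^2  (order 2).
h: a_k = 0, 4, 8, 24, 80, 1424/5, 1056, 28192/7, 15680, 62016, …
ICs: h(0) = 0, h′(0) = 4.

f: a_k = 4, 8, 16, 32, 64, 128, 256, 512, 1024, 2048, …
Change of var in L_f (x↦r) gives L₀.
Integrate: L := L₀·Dx.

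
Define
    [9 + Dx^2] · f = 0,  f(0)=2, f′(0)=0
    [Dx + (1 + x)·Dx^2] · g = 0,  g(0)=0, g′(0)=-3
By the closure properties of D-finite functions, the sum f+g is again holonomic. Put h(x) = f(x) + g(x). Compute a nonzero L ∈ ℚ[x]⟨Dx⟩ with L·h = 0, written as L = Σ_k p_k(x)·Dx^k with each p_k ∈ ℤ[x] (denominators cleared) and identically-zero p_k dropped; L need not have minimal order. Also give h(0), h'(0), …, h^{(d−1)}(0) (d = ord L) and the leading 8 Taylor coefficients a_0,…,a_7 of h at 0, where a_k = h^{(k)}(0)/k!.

L = (135 + 162·x + 81·x^2)·Dx + (99 + 261·x + 243·x^2 + 81·x^3)·Dx^2 + (15 + 18·x + 9·x^2)·Dx^3 + (11 + 29·x + 27·x^2 + 9·x^3)·Dx^4  (order 4).
h: a_k = 2, -3, -15/2, -1, 15/2, -3/5, -61/40, -3/7, …
ICs: h(0) = 2, h′(0) = -3, h′′(0) = -15, h′′′(0) = -6.

f: a_k = 2, 0, -9, 0, 27/4, 0, -81/40, 0, …
g: a_k = 0, -3, 3/2, -1, 3/4, -3/5, 1/2, -3/7, …
h₀=f+g: left-lcm gives L₀, ord ≤ 4.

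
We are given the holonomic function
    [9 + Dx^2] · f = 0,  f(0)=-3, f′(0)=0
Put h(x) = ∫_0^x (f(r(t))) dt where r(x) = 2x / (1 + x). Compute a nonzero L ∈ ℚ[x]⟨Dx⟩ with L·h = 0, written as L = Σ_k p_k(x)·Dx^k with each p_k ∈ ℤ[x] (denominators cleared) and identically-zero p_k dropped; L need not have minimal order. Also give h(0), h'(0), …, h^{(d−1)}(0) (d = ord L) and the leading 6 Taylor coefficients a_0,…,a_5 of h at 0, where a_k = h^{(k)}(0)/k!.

L = 36·Dx + (2 + 6·x + 6·x^2 + 2·x^3)·Dx^2 + (1 + 4·x + 6·x^2 + 4·x^3 + x^4)·Dx^3  (order 3).
h: a_k = 0, -3, 0, 18, -27, 0, …
ICs: h(0) = 0, h′(0) = -3, h′′(0) = 0.

f: a_k = -3, 0, 27/2, 0, -81/8, 0, …
h₀=f(r): pull back L_f along r ⇒ L₀.
∫: right-multiply L₀ by Dx.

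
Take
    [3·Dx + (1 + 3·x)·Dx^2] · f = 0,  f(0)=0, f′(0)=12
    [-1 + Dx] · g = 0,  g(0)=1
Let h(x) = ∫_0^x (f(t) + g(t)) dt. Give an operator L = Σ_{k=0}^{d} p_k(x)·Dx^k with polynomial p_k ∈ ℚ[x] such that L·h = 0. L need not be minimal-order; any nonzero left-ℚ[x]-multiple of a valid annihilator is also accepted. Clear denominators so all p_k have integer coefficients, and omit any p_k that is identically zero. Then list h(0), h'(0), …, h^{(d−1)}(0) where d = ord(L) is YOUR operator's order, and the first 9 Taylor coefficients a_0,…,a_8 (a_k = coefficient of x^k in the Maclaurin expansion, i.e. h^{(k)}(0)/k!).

L = (-21 - 9·x)·Dx^2 + (17 - 6·x - 9·x^2)·Dx^3 + (4 + 15·x + 9·x^2)·Dx^4  (order 4).
h: a_k = 0, 1, 13/2, -35/6, 217/24, -1943/120, 23329/720, -349919/5040, 6298561/40320, …
ICs: h(0) = 0, h′(0) = 1, h′′(0) = 13, h′′′(0) = -35.

f: a_k = 0, 12, -18, 36, -81, 972/5, -486, 8748/7, -6561/2, …
g: a_k = 1, 1, 1/2, 1/6, 1/24, 1/120, 1/720, 1/5040, 1/40320, …
f+g: L₀ = lclm(L_f,L_g), ord ≤ 2+1.
∫: right-multiply L₀ by Dx.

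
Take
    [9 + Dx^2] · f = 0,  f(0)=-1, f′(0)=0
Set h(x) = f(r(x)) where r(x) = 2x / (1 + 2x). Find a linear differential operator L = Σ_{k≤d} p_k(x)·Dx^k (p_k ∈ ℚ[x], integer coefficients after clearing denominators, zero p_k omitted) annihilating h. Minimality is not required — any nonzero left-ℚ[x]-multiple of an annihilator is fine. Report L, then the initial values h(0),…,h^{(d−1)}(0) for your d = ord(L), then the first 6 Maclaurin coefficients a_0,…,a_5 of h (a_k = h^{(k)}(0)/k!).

f: a_k = -1, 0, 9/2, 0, -27/8, 0, …
f∘r: x↦r, Dx↦Dx/r' in L_f ⇒ L₀.
L = 36 + (4 + 24·x + 48·x^2 + 32·x^3)·Dx + (1 + 8·x + 24·x^2 + 32·x^3 + 16·x^4)·Dx^2  (order 2).
h: a_k = -1, 0, 18, -72, 162, -144, …
ICs: h(0) = -1, h′(0) = 0.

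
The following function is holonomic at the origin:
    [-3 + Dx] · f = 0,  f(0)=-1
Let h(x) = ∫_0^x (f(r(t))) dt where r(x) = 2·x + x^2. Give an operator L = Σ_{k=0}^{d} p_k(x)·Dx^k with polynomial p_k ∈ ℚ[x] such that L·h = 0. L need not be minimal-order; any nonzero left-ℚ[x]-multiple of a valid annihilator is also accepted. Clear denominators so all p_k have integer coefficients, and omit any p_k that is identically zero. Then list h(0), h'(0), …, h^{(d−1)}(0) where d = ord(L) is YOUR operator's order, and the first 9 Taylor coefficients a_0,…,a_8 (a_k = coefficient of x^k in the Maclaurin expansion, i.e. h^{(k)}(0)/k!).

L = (-6 - 6·x)·Dx + Dx^2  (order 2).
h: a_k = 0, -1, -3, -7, -27/2, -45/2, -333/10, -3123/70, -15363/280, …
ICs: h(0) = 0, h′(0) = -1.

f: a_k = -1, -3, -9/2, -9/2, -27/8, -81/40, -81/80, -243/560, -729/4480, …
Change of var in L_f (x↦r) gives L₀.
Integrate: L := L₀·Dx.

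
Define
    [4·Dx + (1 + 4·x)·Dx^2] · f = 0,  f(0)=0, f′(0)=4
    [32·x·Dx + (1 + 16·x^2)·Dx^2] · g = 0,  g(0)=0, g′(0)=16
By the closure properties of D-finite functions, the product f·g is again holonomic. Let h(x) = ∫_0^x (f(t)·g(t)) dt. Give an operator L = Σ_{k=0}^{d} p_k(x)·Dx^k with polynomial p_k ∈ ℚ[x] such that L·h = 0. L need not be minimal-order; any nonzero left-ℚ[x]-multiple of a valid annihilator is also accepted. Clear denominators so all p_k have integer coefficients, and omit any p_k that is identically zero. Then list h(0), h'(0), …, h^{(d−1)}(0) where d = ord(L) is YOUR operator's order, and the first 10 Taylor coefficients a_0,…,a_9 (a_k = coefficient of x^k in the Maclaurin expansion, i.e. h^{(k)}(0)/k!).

f: a_k = 0, 4, -8, 64/3, -64, 1024/5, -2048/3, 16384/7, -8192, 262144/9, …
g: a_k = 0, 16, 0, -256/3, 0, 4096/5, 0, -65536/7, 0, 1048576/9, …
L₀ := L_f ⊗_s L_g (sym. prod.), ord ≤ 4.
∫: right-multiply L₀ by Dx.
L = (1536 + 11264·x + 81920·x^2 + 638976·x^3 + 1966080·x^4 + 3407872·x^5 + 4194304·x^7)·Dx^2 + (288 + 7936·x + 78848·x^2 + 495616·x^3 + 2228224·x^4 + 6094848·x^5 + 9175040·x^6 + 3145728·x^7 + 14680064·x^8)·Dx^3 + (48 + 1024·x + 12288·x^2 + 79872·x^3 + 368640·x^4 + 1277952·x^5 + 3145728·x^6 + 4718592·x^7 + 3145728·x^8 + 8388608·x^9)·Dx^4 + (5 + 72·x + 592·x^2 + 3584·x^3 + 16896·x^4 + 61440·x^5 + 172032·x^6 + 393216·x^7 + 589824·x^8 + 524288·x^9 + 1048576·x^10)·Dx^5  (order 5).
h: a_k = 0, 0, 0, 64/3, -32, 0, -512/9, 212992/315, -22528/15, 0, …
ICs: h(0) = 0, h′(0) = 0, h′′(0) = 0, h′′′(0) = 128, h′′′′(0) = -768.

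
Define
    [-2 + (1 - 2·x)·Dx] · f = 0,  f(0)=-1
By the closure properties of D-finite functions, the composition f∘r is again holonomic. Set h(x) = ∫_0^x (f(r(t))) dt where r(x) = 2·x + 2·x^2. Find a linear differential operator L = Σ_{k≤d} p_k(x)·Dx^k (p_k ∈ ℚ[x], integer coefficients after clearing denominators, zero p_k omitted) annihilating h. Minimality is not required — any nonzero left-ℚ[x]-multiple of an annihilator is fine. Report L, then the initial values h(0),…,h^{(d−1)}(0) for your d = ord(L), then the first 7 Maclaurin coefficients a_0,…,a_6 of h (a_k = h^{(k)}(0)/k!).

f: a_k = -1, -2, -4, -8, -16, -32, -64, …
L₀ from L_f via x↦r, Dx↦r'^{-1}Dx.
h=∫h₀ ⇒ L = L₀·Dx.
L = (4 + 8·x)·Dx + (-1 + 4·x + 4·x^2)·Dx^2  (order 2).
h: a_k = 0, -1, -2, -20/3, -24, -464/5, -1120/3, …
ICs: h(0) = 0, h′(0) = -1.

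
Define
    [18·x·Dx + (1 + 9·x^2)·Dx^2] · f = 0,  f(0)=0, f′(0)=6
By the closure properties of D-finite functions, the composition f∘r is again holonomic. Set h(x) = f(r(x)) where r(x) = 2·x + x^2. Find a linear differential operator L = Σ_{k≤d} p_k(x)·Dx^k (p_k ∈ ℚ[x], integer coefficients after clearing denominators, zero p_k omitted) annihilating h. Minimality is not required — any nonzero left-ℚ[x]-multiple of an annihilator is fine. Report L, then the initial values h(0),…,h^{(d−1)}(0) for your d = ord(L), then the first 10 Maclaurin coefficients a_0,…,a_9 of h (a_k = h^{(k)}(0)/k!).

L = (-1 + 72·x + 144·x^2 + 108·x^3 + 27·x^4)·Dx + (1 + x + 36·x^2 + 72·x^3 + 45·x^4 + 9·x^5)·Dx^2  (order 2).
h: a_k = 0, 12, 6, -144, -216, 15012/5, 7758, -505440/7, -276048, 1820556, …
ICs: h(0) = 0, h′(0) = 12.

f: a_k = 0, 6, 0, -18, 0, 486/5, 0, -4374/7, 0, 4374, …
Substitute x→r, Dx→(1/r')Dx; clear ⇒ L₀.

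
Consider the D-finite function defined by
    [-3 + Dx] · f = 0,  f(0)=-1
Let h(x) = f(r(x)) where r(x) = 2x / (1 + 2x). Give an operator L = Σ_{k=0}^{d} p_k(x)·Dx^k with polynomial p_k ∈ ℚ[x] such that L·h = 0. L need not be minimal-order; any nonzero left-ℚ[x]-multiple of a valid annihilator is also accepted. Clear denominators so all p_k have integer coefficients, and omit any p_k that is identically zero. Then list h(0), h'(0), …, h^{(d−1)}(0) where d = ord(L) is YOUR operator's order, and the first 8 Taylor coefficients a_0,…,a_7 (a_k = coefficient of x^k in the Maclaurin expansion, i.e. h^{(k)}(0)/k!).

f: a_k = -1, -3, -9/2, -9/2, -27/8, -81/40, -81/80, -243/560, …
Change of var in L_f (x↦r) gives L₀.
L = -6 + (1 + 4·x + 4·x^2)·Dx  (order 1).
h: a_k = -1, -6, -6, 12, -6, -84/5, 276/5, -3288/35, …
ICs: h(0) = -1.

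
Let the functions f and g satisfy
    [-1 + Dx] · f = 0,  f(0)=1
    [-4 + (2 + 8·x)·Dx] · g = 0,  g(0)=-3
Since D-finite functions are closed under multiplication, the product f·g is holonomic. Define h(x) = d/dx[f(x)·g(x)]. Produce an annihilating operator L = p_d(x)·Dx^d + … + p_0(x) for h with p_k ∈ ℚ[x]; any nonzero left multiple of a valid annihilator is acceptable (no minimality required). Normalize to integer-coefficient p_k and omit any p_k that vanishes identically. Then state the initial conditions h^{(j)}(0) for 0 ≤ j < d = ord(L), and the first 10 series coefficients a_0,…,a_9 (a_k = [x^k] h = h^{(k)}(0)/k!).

L = (1 + 24·x + 16·x^2) + (-3 - 16·x - 16·x^2)·Dx  (order 1).
h: a_k = -9, -3, -57/2, 159/2, -2371/8, 43487/40, -323377/80, 25470911/1680, -769700611/13440, 8772357653/40320, …
ICs: h(0) = -9.

f: a_k = 1, 1, 1/2, 1/6, 1/24, 1/120, 1/720, 1/5040, 1/40320, 1/362880, …
g: a_k = -3, -6, 6, -12, 30, -84, 252, -792, 2574, -8580, …
Sym-product of L_f,L_g gives L₀ (≤ ord 1).
h=h₀': d/dx-closure on L₀ ⇒ L.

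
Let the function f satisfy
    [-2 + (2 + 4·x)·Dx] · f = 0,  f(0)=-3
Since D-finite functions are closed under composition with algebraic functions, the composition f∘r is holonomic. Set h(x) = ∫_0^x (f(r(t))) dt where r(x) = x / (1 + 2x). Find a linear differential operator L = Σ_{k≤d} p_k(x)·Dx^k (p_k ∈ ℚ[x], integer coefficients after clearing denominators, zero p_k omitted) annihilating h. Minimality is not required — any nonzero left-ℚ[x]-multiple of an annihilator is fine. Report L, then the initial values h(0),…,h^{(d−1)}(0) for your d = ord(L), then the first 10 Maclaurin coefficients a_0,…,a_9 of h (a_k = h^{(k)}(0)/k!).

L = -Dx + (1 + 6·x + 8·x^2)·Dx^2  (order 2).
h: a_k = 0, -3, -3/2, 5/2, -39/8, 423/40, -399/16, 7059/112, -21615/128, 182461/384, …
ICs: h(0) = 0, h′(0) = -3.

f: a_k = -3, -3, 3/2, -3/2, 15/8, -21/8, 63/16, -99/16, 1287/128, -2145/128, …
Change of var in L_f (x↦r) gives L₀.
Integrate: L := L₀·Dx.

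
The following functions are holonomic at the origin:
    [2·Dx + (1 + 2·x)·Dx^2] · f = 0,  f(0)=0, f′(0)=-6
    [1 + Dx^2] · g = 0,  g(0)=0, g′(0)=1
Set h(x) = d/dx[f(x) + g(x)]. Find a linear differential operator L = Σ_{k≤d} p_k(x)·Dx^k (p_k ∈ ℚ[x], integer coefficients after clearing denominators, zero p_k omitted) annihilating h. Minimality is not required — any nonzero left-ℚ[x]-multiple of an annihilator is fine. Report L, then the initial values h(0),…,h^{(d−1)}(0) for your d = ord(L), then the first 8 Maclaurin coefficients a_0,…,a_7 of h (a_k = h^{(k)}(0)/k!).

L = (50 + 8·x + 8·x^2) + (9 + 22·x + 12·x^2 + 8·x^3)·Dx + (50 + 8·x + 8·x^2)·Dx^2 + (9 + 22·x + 12·x^2 + 8·x^3)·Dx^3  (order 3).
h: a_k = -5, 12, -49/2, 48, -2303/24, 192, -276481/720, 768, …
ICs: h(0) = -5, h′(0) = 12, h′′(0) = -49.

f: a_k = 0, -6, 6, -8, 12, -96/5, 32, -384/7, …
g: a_k = 0, 1, 0, -1/6, 0, 1/120, 0, -1/5040, …
L₀ := lclm(L_f,L_g); ord L₀ ≤ 2+2.
h₀' ⇒ L via d/dx closure of L₀.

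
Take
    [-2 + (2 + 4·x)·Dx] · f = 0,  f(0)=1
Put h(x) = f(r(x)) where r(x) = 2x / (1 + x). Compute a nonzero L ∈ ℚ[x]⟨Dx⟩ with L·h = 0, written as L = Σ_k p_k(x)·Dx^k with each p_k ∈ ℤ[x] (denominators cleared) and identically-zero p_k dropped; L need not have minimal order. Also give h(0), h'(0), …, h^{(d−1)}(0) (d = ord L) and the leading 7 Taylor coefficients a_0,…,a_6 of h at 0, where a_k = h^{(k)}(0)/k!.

f: a_k = 1, 1, -1/2, 1/2, -5/8, 7/8, -21/16, …
Substitute x→r, Dx→(1/r')Dx; clear ⇒ L₀.
L = -2 + (1 + 6·x + 5·x^2)·Dx  (order 1).
h: a_k = 1, 2, -4, 10, -30, 102, -376, …
ICs: h(0) = 1.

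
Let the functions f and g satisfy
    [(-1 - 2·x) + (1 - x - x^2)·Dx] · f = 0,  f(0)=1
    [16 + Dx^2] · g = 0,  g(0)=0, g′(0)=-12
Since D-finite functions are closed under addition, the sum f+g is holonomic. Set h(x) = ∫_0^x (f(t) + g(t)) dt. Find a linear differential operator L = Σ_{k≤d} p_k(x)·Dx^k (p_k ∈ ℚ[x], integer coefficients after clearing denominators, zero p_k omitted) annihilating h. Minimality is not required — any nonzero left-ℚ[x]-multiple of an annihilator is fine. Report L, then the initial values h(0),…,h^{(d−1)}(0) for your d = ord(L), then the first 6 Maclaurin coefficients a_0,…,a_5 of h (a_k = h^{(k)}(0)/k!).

L = (272 + 384·x - 352·x^2 + 192·x^3 + 640·x^4 + 256·x^5)·Dx + (-160 + 368·x + 32·x^2 - 544·x^3 + 48·x^4 + 384·x^5 + 128·x^6)·Dx^2 + (17 + 24·x - 22·x^2 + 12·x^3 + 40·x^4 + 16·x^5)·Dx^3 + (-10 + 23·x + 2·x^2 - 34·x^3 + 3·x^4 + 24·x^5 + 8·x^6)·Dx^4  (order 4).
h: a_k = 0, 1, -11/2, 2/3, 35/4, 1, …
ICs: h(0) = 0, h′(0) = 1, h′′(0) = -11, h′′′(0) = 4.

f: a_k = 1, 1, 2, 3, 5, 8, …
g: a_k = 0, -12, 0, 32, 0, -128/5, …
Weyl lclm of L_f,L_g ⇒ L₀ (ord ≤ 3).
h=∫₀ˣh₀: take L = L₀·Dx.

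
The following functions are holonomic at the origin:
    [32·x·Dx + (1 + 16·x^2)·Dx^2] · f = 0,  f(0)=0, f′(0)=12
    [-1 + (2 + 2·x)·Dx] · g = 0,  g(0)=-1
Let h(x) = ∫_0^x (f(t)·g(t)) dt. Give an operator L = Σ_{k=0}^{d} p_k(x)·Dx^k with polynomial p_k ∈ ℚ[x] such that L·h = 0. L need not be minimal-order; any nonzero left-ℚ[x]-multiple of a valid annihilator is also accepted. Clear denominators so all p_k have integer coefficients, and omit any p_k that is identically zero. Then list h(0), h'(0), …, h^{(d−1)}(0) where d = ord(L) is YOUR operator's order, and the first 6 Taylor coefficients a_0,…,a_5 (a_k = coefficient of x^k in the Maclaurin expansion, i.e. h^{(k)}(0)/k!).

f: a_k = 0, 12, 0, -64, 0, 3072/5, …
g: a_k = -1, -1/2, 1/8, -1/16, 5/128, -7/256, …
h₀=f·g: eliminate ⇒ L₀, order ≤ 2·1.
h=∫₀ˣh₀: take L = L₀·Dx.
L = (3 - 64·x - 16·x^2)·Dx + (-4 + 124·x + 192·x^2 + 64·x^3)·Dx^2 + (4 + 8·x + 68·x^2 + 128·x^3 + 64·x^4)·Dx^3  (order 3).
h: a_k = 0, 0, -6, -2, 131/8, 25/4, …
ICs: h(0) = 0, h′(0) = 0, h′′(0) = -12.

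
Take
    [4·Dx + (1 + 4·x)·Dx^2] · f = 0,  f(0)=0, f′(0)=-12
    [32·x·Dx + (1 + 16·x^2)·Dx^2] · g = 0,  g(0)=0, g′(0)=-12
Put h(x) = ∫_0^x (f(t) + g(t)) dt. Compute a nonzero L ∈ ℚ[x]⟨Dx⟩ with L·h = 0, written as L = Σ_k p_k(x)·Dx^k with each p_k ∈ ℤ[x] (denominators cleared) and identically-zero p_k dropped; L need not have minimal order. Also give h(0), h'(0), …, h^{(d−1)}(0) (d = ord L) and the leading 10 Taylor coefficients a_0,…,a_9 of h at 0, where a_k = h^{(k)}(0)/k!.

f: a_k = 0, -12, 24, -64, 192, -3072/5, 2048, -49152/7, 24576, -262144/3, …
g: a_k = 0, -12, 0, 64, 0, -3072/5, 0, 49152/7, 0, -262144/3, …
f+g: L₀ = lclm(L_f,L_g), ord ≤ 2+2.
∫: right-multiply L₀ by Dx.
L = (-32 - 384·x + 1536·x^2 + 2048·x^3)·Dx^2 + (-16 - 64·x + 3072·x^3 + 4096·x^4)·Dx^3 + (-1 + 4·x + 32·x^2 + 128·x^3 + 768·x^4 + 1024·x^5)·Dx^4  (order 4).
h: a_k = 0, 0, -12, 8, 0, 192/5, -1024/5, 2048/7, 0, 8192/3, …
ICs: h(0) = 0, h′(0) = 0, h′′(0) = -24, h′′′(0) = 48.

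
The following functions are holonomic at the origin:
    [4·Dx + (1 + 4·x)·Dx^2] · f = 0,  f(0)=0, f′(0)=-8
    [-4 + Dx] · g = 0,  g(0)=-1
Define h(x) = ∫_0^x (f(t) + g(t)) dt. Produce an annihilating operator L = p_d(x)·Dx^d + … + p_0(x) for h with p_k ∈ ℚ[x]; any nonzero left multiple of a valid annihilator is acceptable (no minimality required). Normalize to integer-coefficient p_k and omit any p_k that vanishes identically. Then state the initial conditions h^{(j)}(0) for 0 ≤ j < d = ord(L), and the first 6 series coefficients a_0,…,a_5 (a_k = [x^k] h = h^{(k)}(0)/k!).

f: a_k = 0, -8, 16, -128/3, 128, -2048/5, …
g: a_k = -1, -4, -8, -32/3, -32/3, -128/15, …
Sum ⇒ L₀ = lclm(L_f,L_g) in ℚ(x)⟨Dx⟩.
h=∫₀ˣh₀: take L = L₀·Dx.
L = (-24 - 32·x)·Dx^2 + (2 - 16·x - 32·x^2)·Dx^3 + (1 + 6·x + 8·x^2)·Dx^4  (order 4).
h: a_k = 0, -1, -6, 8/3, -40/3, 352/15, …
ICs: h(0) = 0, h′(0) = -1, h′′(0) = -12, h′′′(0) = 16.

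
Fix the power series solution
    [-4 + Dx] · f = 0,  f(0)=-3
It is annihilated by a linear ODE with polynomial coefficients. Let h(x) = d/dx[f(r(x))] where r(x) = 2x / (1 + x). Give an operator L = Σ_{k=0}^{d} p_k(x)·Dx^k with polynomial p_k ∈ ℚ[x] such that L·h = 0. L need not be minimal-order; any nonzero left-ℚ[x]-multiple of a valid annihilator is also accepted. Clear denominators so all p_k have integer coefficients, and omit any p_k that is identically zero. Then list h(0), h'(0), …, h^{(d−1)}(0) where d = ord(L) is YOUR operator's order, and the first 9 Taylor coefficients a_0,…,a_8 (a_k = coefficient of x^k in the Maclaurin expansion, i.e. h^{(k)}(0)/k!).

f: a_k = -3, -12, -24, -32, -32, -128/5, -256/15, -1024/105, -512/105, …
f∘r: x↦r, Dx↦Dx/r' in L_f ⇒ L₀.
Differentiate: ansatz ord ≤ ord L₀ ⇒ L.
L = (6 - 2·x) + (-1 - 2·x - x^2)·Dx  (order 1).
h: a_k = -24, -144, -264, -32, 264, -368/5, -3224/15, 9024/35, -4504/105, …
ICs: h(0) = -24.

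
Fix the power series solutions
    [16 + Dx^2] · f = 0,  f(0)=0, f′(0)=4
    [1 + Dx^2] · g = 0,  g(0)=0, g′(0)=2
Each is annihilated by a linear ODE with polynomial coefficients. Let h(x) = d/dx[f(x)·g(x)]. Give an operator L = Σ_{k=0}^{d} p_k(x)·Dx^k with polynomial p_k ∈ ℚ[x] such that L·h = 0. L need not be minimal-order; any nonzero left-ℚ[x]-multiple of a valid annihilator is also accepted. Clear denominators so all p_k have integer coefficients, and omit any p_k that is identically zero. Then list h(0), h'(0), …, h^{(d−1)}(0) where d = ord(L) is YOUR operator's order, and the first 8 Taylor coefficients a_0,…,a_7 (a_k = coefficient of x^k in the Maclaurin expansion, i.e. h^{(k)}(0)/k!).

L = 225 + 34·Dx^2 + Dx^4  (order 4).
h: a_k = 0, 16, 0, -272/3, 0, 1862/15, 0, -24004/315, …
ICs: h(0) = 0, h′(0) = 16, h′′(0) = 0, h′′′(0) = -544.

f: a_k = 0, 4, 0, -32/3, 0, 128/15, 0, -1024/315, …
g: a_k = 0, 2, 0, -1/3, 0, 1/60, 0, -1/2520, …
Product ⇒ symmetric product L₀, ord ≤ 4.
Differentiate: ansatz ord ≤ ord L₀ ⇒ L.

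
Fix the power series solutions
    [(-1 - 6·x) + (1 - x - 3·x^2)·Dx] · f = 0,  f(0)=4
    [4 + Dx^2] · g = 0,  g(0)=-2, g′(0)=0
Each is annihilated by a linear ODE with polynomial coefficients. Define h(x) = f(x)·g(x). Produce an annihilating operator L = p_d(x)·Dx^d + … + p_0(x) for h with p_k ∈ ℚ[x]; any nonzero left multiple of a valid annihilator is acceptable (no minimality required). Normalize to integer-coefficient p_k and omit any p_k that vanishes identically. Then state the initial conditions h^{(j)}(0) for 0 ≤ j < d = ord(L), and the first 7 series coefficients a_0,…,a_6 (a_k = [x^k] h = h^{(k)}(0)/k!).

L = (2 + 4·x + 12·x^2) + (2 + 12·x)·Dx + (-1 + x + 3·x^2)·Dx^2  (order 2).
h: a_k = -8, -8, -16, -40, -280/3, -640/3, -22168/45, …
ICs: h(0) = -8, h′(0) = -8.

f: a_k = 4, 4, 16, 28, 76, 160, 388, …
g: a_k = -2, 0, 4, 0, -4/3, 0, 8/45, …
f·g: L₀ = L_f ⊗_s L_g, ord ≤ 1·2.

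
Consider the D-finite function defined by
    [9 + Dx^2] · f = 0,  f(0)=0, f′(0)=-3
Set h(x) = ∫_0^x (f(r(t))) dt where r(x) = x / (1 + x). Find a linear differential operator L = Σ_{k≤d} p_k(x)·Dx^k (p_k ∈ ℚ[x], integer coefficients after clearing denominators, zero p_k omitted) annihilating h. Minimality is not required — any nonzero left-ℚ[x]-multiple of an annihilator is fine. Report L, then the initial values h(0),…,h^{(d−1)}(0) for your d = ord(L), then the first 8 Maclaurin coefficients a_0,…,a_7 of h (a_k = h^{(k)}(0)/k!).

L = 9·Dx + (2 + 6·x + 6·x^2 + 2·x^3)·Dx^2 + (1 + 4·x + 6·x^2 + 4·x^3 + x^4)·Dx^3  (order 3).
h: a_k = 0, 0, -3/2, 1, 3/8, -21/10, 293/80, -255/56, …
ICs: h(0) = 0, h′(0) = 0, h′′(0) = -3.

f: a_k = 0, -3, 0, 9/2, 0, -81/40, 0, 243/560, …
f∘r: x↦r, Dx↦Dx/r' in L_f ⇒ L₀.
h=∫h₀ ⇒ L = L₀·Dx.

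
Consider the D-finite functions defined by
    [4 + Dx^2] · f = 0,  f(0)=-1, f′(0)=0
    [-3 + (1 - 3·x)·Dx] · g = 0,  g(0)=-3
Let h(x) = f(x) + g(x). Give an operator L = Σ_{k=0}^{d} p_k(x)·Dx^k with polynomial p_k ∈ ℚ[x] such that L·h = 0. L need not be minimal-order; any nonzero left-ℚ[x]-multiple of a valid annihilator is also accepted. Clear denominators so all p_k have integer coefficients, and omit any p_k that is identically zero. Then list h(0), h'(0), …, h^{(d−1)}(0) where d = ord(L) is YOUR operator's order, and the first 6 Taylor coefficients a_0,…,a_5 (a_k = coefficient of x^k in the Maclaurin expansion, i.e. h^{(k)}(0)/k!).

f: a_k = -1, 0, 2, 0, -2/3, 0, …
g: a_k = -3, -9, -27, -81, -243, -729, …
Sum ⇒ L₀ = lclm(L_f,L_g) in ℚ(x)⟨Dx⟩.
L = (-348 + 144·x - 216·x^2) + (44 - 180·x + 216·x^2 - 216·x^3)·Dx + (-87 + 36·x - 54·x^2)·Dx^2 + (11 - 45·x + 54·x^2 - 54·x^3)·Dx^3  (order 3).
h: a_k = -4, -9, -25, -81, -731/3, -729, …
ICs: h(0) = -4, h′(0) = -9, h′′(0) = -50.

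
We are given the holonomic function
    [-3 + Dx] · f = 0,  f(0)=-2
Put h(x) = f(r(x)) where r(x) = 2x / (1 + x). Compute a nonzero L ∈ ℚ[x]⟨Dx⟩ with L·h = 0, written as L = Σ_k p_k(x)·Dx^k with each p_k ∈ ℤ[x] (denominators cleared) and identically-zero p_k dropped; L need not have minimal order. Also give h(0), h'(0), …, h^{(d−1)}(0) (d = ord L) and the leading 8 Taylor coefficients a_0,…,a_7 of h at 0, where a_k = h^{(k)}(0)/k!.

f: a_k = -2, -6, -9, -9, -27/4, -81/20, -81/40, -243/280, …
L₀ from L_f via x↦r, Dx↦r'^{-1}Dx.
L = -6 + (1 + 2·x + x^2)·Dx  (order 1).
h: a_k = -2, -12, -24, -12, 12, 12/5, -48/5, 228/35, …
ICs: h(0) = -2.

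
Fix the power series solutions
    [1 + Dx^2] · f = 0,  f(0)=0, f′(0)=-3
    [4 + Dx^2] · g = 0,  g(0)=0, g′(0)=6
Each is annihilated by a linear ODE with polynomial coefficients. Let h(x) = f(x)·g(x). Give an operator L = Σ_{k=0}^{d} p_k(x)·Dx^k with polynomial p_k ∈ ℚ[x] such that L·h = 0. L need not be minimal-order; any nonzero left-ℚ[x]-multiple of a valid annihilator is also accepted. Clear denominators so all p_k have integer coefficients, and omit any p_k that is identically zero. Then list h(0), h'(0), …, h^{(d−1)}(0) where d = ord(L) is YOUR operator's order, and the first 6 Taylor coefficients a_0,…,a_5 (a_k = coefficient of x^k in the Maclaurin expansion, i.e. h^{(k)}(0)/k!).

f: a_k = 0, -3, 0, 1/2, 0, -1/40, …
g: a_k = 0, 6, 0, -4, 0, 4/5, …
Product ⇒ symmetric product L₀, ord ≤ 4.
L = 9 + 10·Dx^2 + Dx^4  (order 4).
h: a_k = 0, 0, -18, 0, 15, 0, …
ICs: h(0) = 0, h′(0) = 0, h′′(0) = -36, h′′′(0) = 0.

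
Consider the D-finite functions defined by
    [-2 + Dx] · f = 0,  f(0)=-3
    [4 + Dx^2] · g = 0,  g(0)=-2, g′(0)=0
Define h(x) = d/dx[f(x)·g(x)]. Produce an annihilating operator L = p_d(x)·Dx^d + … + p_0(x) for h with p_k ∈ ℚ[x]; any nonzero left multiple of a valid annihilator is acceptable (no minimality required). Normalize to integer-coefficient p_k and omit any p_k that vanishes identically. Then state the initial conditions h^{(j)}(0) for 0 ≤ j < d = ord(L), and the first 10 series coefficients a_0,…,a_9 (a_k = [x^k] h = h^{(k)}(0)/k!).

f: a_k = -3, -6, -6, -4, -2, -4/5, -4/15, -8/105, -2/105, -4/945, …
g: a_k = -2, 0, 4, 0, -4/3, 0, 8/45, 0, -4/315, 0, …
h₀=f·g: eliminate ⇒ L₀, order ≤ 1·2.
Differentiate: ansatz ord ≤ ord L₀ ⇒ L.
L = 8 - 4·Dx + Dx^2  (order 2).
h: a_k = 12, 0, -48, -64, -32, 0, 128/15, 512/105, 128/105, 0, …
ICs: h(0) = 12, h′(0) = 0.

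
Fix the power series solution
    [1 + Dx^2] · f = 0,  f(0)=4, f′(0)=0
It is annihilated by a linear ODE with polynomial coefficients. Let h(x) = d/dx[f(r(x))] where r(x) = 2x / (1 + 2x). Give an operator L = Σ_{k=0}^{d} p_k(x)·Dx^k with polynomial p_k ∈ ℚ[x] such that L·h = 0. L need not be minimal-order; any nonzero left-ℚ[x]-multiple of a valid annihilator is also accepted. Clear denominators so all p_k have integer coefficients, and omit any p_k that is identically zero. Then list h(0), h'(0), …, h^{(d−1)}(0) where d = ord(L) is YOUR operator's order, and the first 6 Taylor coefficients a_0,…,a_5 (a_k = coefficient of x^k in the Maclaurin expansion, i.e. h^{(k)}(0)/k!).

f: a_k = 4, 0, -2, 0, 1/6, 0, …
Change of var in L_f (x↦r) gives L₀.
h₀' ⇒ L via d/dx closure of L₀.
L = (28 + 96·x + 96·x^2) + (12 + 72·x + 144·x^2 + 96·x^3)·Dx + (1 + 8·x + 24·x^2 + 32·x^3 + 16·x^4)·Dx^2  (order 2).
h: a_k = 0, -16, 96, -1120/3, 3520/3, -48032/15, …
ICs: h(0) = 0, h′(0) = -16.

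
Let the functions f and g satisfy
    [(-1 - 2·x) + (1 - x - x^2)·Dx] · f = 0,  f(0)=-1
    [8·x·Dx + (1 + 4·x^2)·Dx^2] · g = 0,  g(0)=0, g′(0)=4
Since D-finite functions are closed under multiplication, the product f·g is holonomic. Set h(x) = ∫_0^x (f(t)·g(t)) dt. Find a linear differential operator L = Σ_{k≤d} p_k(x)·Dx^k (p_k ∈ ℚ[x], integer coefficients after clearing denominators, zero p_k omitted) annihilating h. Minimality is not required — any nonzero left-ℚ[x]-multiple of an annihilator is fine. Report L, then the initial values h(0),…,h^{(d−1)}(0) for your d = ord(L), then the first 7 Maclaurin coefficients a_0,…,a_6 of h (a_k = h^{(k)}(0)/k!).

L = (2 + 8·x + 24·x^2)·Dx + (2 - 4·x + 16·x^2 + 24·x^3)·Dx^2 + (-1 + x - 3·x^2 + 4·x^3 + 4·x^4)·Dx^3  (order 3).
h: a_k = 0, 0, -2, -4/3, -2/3, -4/3, -166/45, …
ICs: h(0) = 0, h′(0) = 0, h′′(0) = -4.

f: a_k = -1, -1, -2, -3, -5, -8, -13, …
g: a_k = 0, 4, 0, -16/3, 0, 64/5, 0, …
h₀=f·g: eliminate ⇒ L₀, order ≤ 1·2.
Integrate: L := L₀·Dx.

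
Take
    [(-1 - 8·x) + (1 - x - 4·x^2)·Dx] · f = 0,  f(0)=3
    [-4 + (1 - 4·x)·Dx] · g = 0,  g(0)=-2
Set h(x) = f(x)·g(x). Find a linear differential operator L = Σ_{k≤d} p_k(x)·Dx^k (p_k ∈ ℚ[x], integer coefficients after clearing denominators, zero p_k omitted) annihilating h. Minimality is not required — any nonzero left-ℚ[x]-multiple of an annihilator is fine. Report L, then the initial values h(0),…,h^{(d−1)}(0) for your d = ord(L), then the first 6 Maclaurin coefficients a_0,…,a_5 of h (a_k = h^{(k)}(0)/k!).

f: a_k = 3, 3, 15, 27, 87, 195, …
g: a_k = -2, -8, -32, -128, -512, -2048, …
h₀=f·g: eliminate ⇒ L₀, order ≤ 1·1.
L = (-5 + 48·x^2) + (1 - 5·x + 16·x^3)·Dx  (order 1).
h: a_k = -6, -30, -150, -654, -2790, -11550, …
ICs: h(0) = -6.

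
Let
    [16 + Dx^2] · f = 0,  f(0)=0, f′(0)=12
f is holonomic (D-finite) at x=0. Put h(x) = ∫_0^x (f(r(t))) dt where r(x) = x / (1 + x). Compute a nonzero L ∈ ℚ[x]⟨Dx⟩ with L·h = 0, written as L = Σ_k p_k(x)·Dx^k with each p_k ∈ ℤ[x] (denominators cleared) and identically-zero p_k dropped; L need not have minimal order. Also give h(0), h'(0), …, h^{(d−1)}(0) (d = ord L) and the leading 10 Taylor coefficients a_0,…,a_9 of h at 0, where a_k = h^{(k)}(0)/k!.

L = 16·Dx + (2 + 6·x + 6·x^2 + 2·x^3)·Dx^2 + (1 + 4·x + 6·x^2 + 4·x^3 + x^4)·Dx^3  (order 3).
h: a_k = 0, 0, 6, -4, -5, 84/5, -386/15, 180/7, -2461/210, -2516/135, …
ICs: h(0) = 0, h′(0) = 0, h′′(0) = 12.

f: a_k = 0, 12, 0, -32, 0, 128/5, 0, -1024/105, 0, 2048/945, …
L₀ from L_f via x↦r, Dx↦r'^{-1}Dx.
Integrate: L := L₀·Dx.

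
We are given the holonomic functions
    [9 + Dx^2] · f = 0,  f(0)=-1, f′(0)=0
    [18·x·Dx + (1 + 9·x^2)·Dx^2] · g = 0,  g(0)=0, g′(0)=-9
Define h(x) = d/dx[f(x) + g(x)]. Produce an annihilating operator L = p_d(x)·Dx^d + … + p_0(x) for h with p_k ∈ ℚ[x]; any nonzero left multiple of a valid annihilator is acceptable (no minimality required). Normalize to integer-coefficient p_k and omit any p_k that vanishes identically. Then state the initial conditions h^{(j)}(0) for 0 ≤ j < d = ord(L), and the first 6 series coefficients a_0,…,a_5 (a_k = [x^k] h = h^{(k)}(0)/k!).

L = (-1782·x + 20412·x^3 + 13122·x^5) + (-9 + 567·x^2 + 6561·x^4 + 6561·x^6)·Dx + (-198·x + 2268·x^3 + 1458·x^5)·Dx^2 + (-1 + 63·x^2 + 729·x^4 + 729·x^6)·Dx^3  (order 3).
h: a_k = -9, 9, 81, -27/2, -729, 243/40, …
ICs: h(0) = -9, h′(0) = 9, h′′(0) = 162.

f: a_k = -1, 0, 9/2, 0, -27/8, 0, …
g: a_k = 0, -9, 0, 27, 0, -729/5, …
f+g: L₀ = lclm(L_f,L_g), ord ≤ 2+2.
h=h₀': d/dx-closure on L₀ ⇒ L.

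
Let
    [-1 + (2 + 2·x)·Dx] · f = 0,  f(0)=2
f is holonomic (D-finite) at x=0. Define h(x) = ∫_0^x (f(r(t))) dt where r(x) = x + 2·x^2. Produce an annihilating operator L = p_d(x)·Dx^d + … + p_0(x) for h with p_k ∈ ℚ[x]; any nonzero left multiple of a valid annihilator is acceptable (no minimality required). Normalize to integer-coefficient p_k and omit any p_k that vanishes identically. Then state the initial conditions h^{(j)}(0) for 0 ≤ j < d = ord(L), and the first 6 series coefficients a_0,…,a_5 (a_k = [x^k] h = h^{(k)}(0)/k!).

f: a_k = 2, 1, -1/4, 1/8, -5/64, 7/128, …
Substitute x→r, Dx→(1/r')Dx; clear ⇒ L₀.
∫: right-multiply L₀ by Dx.
L = (-1 - 4·x)·Dx + (2 + 2·x + 4·x^2)·Dx^2  (order 2).
h: a_k = 0, 2, 1/2, 7/12, -7/32, -21/320, …
ICs: h(0) = 0, h′(0) = 2.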